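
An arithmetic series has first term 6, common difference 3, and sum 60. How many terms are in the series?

Using S = n/2 × [2a + (n-1)d]
60 = n/2 × [2(6) + (n-1)(3)]
60 = n/2 × [12 + 3n - 3]
120 = n × [9 + 3n]
3n² + (9)n - 120 = 0
Discriminant: Δ = (9)² - 4(3)(-120) = 81 + 1440 = 1521
√Δ = 39
n = [-(9) + √Δ] / (2·3) = (-9 + 39) / 6 = 30 / 6 = 5
(The negative root is discarded since n must be a positive integer.)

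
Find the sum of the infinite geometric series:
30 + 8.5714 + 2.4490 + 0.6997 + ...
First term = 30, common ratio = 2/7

For |r| < 1, S = a / (1 - r)
S = 30 / (1 - (2/7))
S = 30 / (5/7)
S = 42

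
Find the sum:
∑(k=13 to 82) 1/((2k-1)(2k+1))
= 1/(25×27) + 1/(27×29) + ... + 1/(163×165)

Partial fractions: 1/((2k-1)(2k+1)) = (1/2)[1/(2k-1) - 1/(2k+1)]
The series telescopes:
= (1/2)[1/25 - 1/165]
= 14/825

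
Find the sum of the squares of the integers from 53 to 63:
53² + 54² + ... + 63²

Use ∑_{k=1}^{n} k² = n(n+1)(2n+1)/6, then subtract the first 52 terms.
∑_{k=1}^{63} k² = 63×64×127/6 = 85344
∑_{k=1}^{52} k² = 52×53×105/6 = 48230
∑_{k=53}^{63} k² = 85344 - 48230 = 37114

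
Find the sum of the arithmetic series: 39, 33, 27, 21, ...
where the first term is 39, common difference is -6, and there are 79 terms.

Sₙ = n/2 × (first + last)
Last term = a + (n-1)d = 39 + (79-1)×(-6) = -429
S_79 = 79/2 × (39 + (-429))
S_79 = 79/2 × (-390) = -15405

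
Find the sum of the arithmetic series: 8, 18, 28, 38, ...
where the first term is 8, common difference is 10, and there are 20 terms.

Sₙ = n/2 × (first + last)
Last term = a + (n-1)d = 8 + (20-1)×10 = 198
S_20 = 20/2 × (8 + 198)
S_20 = 20/2 × 206 = 2060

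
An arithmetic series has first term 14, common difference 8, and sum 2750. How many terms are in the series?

Using S = n/2 × [2a + (n-1)d]
2750 = n/2 × [2(14) + (n-1)(8)]
2750 = n/2 × [28 + 8n - 8]
5500 = n × [20 + 8n]
8n² + (20)n - 5500 = 0
Discriminant: Δ = (20)² - 4(8)(-5500) = 400 + 176000 = 176400
√Δ = 420
n = [-(20) + √Δ] / (2·8) = (-20 + 420) / 16 = 400 / 16 = 25
(The negative root is discarded since n must be a positive integer.)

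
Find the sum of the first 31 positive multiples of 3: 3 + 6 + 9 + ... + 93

Factor out 3: = 3(1 + 2 + ... + 31) = 3 × n(n+1)/2
= 3 × 31×32/2
= 3 × 496
= 1488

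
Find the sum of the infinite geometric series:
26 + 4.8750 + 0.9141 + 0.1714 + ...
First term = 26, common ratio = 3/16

For |r| < 1, S = a / (1 - r)
S = 26 / (1 - (3/16))
S = 26 / (13/16)
S = 32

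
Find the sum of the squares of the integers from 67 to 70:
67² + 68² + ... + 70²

Use ∑_{k=1}^{n} k² = n(n+1)(2n+1)/6, then subtract the first 66 terms.
∑_{k=1}^{70} k² = 70×71×141/6 = 116795
∑_{k=1}^{66} k² = 66×67×133/6 = 98021
∑_{k=67}^{70} k² = 116795 - 98021 = 18774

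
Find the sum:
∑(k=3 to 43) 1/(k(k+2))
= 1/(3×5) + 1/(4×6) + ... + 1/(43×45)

Partial fractions: 1/(k(k+2)) = (1/2)[1/k - 1/(k+2)]
Telescoping leaves the first two and last two terms:
= (1/2)[1/3 + 1/4 - 1/44 - 1/45]
= 533/1980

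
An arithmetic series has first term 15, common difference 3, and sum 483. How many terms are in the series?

Using S = n/2 × [2a + (n-1)d]
483 = n/2 × [2(15) + (n-1)(3)]
483 = n/2 × [30 + 3n - 3]
966 = n × [27 + 3n]
3n² + (27)n - 966 = 0
Discriminant: Δ = (27)² - 4(3)(-966) = 729 + 11592 = 12321
√Δ = 111
n = [-(27) + √Δ] / (2·3) = (-27 + 111) / 6 = 84 / 6 = 14
(The negative root is discarded since n must be a positive integer.)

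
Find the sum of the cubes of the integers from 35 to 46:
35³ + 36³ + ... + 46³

Use ∑_{k=1}^{n} k³ = [n(n+1)/2]², then subtract the first 34 terms.
∑_{k=1}^{46} k³ = [46×47/2]² = 1081² = 1168561
∑_{k=1}^{34} k³ = [34×35/2]² = 595² = 354025
∑_{k=35}^{46} k³ = 1168561 - 354025 = 814536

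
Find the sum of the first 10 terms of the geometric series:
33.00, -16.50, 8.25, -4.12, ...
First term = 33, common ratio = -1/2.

Sₙ = a(1 - rⁿ) / (1 - r)
S_10 = 33(1 - (-1/2)^10) / (1 - (-1/2))
S_10 = 33(1 - (1/1024)) / (3/2)
S_10 = 11253/512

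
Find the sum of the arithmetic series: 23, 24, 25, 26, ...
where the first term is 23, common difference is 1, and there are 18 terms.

Sₙ = n/2 × (first + last)
Last term = a + (n-1)d = 23 + (18-1)×1 = 40
S_18 = 18/2 × (23 + 40)
S_18 = 18/2 × 63 = 567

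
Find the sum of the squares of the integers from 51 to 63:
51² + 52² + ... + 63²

Use ∑_{k=1}^{n} k² = n(n+1)(2n+1)/6, then subtract the first 50 terms.
∑_{k=1}^{63} k² = 63×64×127/6 = 85344
∑_{k=1}^{50} k² = 50×51×101/6 = 42925
∑_{k=51}^{63} k² = 85344 - 42925 = 42419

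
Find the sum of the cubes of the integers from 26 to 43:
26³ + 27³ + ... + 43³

Use ∑_{k=1}^{n} k³ = [n(n+1)/2]², then subtract the first 25 terms.
∑_{k=1}^{43} k³ = [43×44/2]² = 946² = 894916
∑_{k=1}^{25} k³ = [25×26/2]² = 325² = 105625
∑_{k=26}^{43} k³ = 894916 - 105625 = 789291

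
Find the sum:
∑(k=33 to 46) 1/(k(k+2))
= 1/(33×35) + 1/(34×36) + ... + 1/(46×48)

Partial fractions: 1/(k(k+2)) = (1/2)[1/k - 1/(k+2)]
Telescoping leaves the first two and last two terms:
= (1/2)[1/33 + 1/34 - 1/47 - 1/48]
= 7427/843744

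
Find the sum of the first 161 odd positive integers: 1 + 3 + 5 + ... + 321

Sum of first n odd numbers = n²
= 161²
= 25921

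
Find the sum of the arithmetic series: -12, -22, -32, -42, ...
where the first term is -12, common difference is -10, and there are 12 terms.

Sₙ = n/2 × (first + last)
Last term = a + (n-1)d = -12 + (12-1)×(-10) = -122
S_12 = 12/2 × (-12 + (-122))
S_12 = 12/2 × (-134) = -804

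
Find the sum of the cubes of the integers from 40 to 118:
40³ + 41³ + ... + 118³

Use ∑_{k=1}^{n} k³ = [n(n+1)/2]², then subtract the first 39 terms.
∑_{k=1}^{118} k³ = [118×119/2]² = 7021² = 49294441
∑_{k=1}^{39} k³ = [39×40/2]² = 780² = 608400
∑_{k=40}^{118} k³ = 49294441 - 608400 = 48686041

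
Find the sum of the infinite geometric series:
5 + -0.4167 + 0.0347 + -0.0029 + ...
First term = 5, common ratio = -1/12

For |r| < 1, S = a / (1 - r)
S = 5 / (1 - (-1/12))
S = 5 / (13/12)
S = 60/13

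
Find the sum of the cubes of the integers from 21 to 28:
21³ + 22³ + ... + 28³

Use ∑_{k=1}^{n} k³ = [n(n+1)/2]², then subtract the first 20 terms.
∑_{k=1}^{28} k³ = [28×29/2]² = 406² = 164836
∑_{k=1}^{20} k³ = [20×21/2]² = 210² = 44100
∑_{k=21}^{28} k³ = 164836 - 44100 = 120736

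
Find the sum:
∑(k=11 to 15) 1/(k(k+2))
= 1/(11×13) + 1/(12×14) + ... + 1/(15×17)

Partial fractions: 1/(k(k+2)) = (1/2)[1/k - 1/(k+2)]
Telescoping leaves the first two and last two terms:
= (1/2)[1/11 + 1/12 - 1/16 - 1/17]
= 475/17952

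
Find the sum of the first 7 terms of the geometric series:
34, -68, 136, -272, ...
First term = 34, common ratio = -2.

Sₙ = a(1 - rⁿ) / (1 - r)
S_7 = 34(1 - (-2)^7) / (1 - (-2))
S_7 = 34(1 - (-128)) / (3)
S_7 = 1462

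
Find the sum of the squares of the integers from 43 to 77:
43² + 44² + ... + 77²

Use ∑_{k=1}^{n} k² = n(n+1)(2n+1)/6, then subtract the first 42 terms.
∑_{k=1}^{77} k² = 77×78×155/6 = 155155
∑_{k=1}^{42} k² = 42×43×85/6 = 25585
∑_{k=43}^{77} k² = 155155 - 25585 = 129570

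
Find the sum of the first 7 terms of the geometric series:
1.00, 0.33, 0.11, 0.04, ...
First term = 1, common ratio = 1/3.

Sₙ = a(1 - rⁿ) / (1 - r)
S_7 = 1(1 - (1/3)^7) / (1 - (1/3))
S_7 = 1(1 - (1/2187)) / (2/3)
S_7 = 1093/729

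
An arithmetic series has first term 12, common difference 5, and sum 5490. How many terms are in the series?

Using S = n/2 × [2a + (n-1)d]
5490 = n/2 × [2(12) + (n-1)(5)]
5490 = n/2 × [24 + 5n - 5]
10980 = n × [19 + 5n]
5n² + (19)n - 10980 = 0
Discriminant: Δ = (19)² - 4(5)(-10980) = 361 + 219600 = 219961
√Δ = 469
n = [-(19) + √Δ] / (2·5) = (-19 + 469) / 10 = 450 / 10 = 45
(The negative root is discarded since n must be a positive integer.)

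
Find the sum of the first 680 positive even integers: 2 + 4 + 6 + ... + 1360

Sum of first n even numbers = n(n+1)
= 680×681
= 463080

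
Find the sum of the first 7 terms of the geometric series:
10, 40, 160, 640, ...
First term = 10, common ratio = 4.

Sₙ = a(1 - rⁿ) / (1 - r)
S_7 = 10(1 - 4^7) / (1 - 4)
S_7 = 10(1 - 16384) / (-3)
S_7 = 54610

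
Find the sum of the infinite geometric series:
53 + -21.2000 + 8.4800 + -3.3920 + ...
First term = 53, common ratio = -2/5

For |r| < 1, S = a / (1 - r)
S = 53 / (1 - (-2/5))
S = 53 / (7/5)
S = 265/7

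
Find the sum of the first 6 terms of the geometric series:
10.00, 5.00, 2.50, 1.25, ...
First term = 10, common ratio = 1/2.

Sₙ = a(1 - rⁿ) / (1 - r)
S_6 = 10(1 - (1/2)^6) / (1 - (1/2))
S_6 = 10(1 - (1/64)) / (1/2)
S_6 = 315/16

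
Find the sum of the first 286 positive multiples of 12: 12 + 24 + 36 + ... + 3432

Factor out 12: = 12(1 + 2 + ... + 286) = 12 × n(n+1)/2
= 12 × 286×287/2
= 12 × 41041
= 492492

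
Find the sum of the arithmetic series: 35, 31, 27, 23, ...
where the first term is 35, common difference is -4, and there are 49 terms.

Sₙ = n/2 × (first + last)
Last term = a + (n-1)d = 35 + (49-1)×(-4) = -157
S_49 = 49/2 × (35 + (-157))
S_49 = 49/2 × (-122) = -2989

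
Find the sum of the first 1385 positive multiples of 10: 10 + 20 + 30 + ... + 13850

Factor out 10: = 10(1 + 2 + ... + 1385) = 10 × n(n+1)/2
= 10 × 1385×1386/2
= 10 × 959805
= 9598050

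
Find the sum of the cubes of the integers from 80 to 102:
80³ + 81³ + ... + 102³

Use ∑_{k=1}^{n} k³ = [n(n+1)/2]², then subtract the first 79 terms.
∑_{k=1}^{102} k³ = [102×103/2]² = 5253² = 27594009
∑_{k=1}^{79} k³ = [79×80/2]² = 3160² = 9985600
∑_{k=80}^{102} k³ = 27594009 - 9985600 = 17608409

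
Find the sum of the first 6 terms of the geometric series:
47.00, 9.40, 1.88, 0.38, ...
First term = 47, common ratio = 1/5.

Sₙ = a(1 - rⁿ) / (1 - r)
S_6 = 47(1 - (1/5)^6) / (1 - (1/5))
S_6 = 47(1 - (1/15625)) / (4/5)
S_6 = 183582/3125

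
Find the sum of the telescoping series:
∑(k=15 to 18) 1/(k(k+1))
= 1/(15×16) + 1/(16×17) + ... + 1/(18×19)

Partial fractions: 1/(k(k+1)) = 1/k - 1/(k+1)
The series telescopes:
= (1/15 - 1/16) + (1/16 - 1/17) + ... + (1/18 - 1/19)
= 1/15 - 1/19
= 4/285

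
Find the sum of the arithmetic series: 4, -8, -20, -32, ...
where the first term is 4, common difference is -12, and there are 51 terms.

Sₙ = n/2 × (first + last)
Last term = a + (n-1)d = 4 + (51-1)×(-12) = -596
S_51 = 51/2 × (4 + (-596))
S_51 = 51/2 × (-592) = -15096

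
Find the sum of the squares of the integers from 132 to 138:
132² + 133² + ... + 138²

Use ∑_{k=1}^{n} k² = n(n+1)(2n+1)/6, then subtract the first 131 terms.
∑_{k=1}^{138} k² = 138×139×277/6 = 885569
∑_{k=1}^{131} k² = 131×132×263/6 = 757966
∑_{k=132}^{138} k² = 885569 - 757966 = 127603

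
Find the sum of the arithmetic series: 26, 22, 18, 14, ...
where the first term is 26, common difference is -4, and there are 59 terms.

Sₙ = n/2 × (first + last)
Last term = a + (n-1)d = 26 + (59-1)×(-4) = -206
S_59 = 59/2 × (26 + (-206))
S_59 = 59/2 × (-180) = -5310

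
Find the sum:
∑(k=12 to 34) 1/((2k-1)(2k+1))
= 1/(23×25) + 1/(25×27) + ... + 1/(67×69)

Partial fractions: 1/((2k-1)(2k+1)) = (1/2)[1/(2k-1) - 1/(2k+1)]
The series telescopes:
= (1/2)[1/23 - 1/69]
= 1/69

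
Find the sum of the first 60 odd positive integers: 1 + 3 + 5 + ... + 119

Sum of first n odd numbers = n²
= 60²
= 3600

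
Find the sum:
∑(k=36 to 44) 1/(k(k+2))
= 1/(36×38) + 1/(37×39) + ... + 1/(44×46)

Partial fractions: 1/(k(k+2)) = (1/2)[1/k - 1/(k+2)]
Telescoping leaves the first two and last two terms:
= (1/2)[1/36 + 1/37 - 1/45 - 1/46]
= 1661/306360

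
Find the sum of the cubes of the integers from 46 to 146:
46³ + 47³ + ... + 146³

Use ∑_{k=1}^{n} k³ = [n(n+1)/2]², then subtract the first 45 terms.
∑_{k=1}^{146} k³ = [146×147/2]² = 10731² = 115154361
∑_{k=1}^{45} k³ = [45×46/2]² = 1035² = 1071225
∑_{k=46}^{146} k³ = 115154361 - 1071225 = 114083136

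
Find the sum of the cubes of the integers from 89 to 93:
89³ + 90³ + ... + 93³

Use ∑_{k=1}^{n} k³ = [n(n+1)/2]², then subtract the first 88 terms.
∑_{k=1}^{93} k³ = [93×94/2]² = 4371² = 19105641
∑_{k=1}^{88} k³ = [88×89/2]² = 3916² = 15335056
∑_{k=89}^{93} k³ = 19105641 - 15335056 = 3770585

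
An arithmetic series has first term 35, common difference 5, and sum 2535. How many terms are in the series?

Using S = n/2 × [2a + (n-1)d]
2535 = n/2 × [2(35) + (n-1)(5)]
2535 = n/2 × [70 + 5n - 5]
5070 = n × [65 + 5n]
5n² + (65)n - 5070 = 0
Discriminant: Δ = (65)² - 4(5)(-5070) = 4225 + 101400 = 105625
√Δ = 325
n = [-(65) + √Δ] / (2·5) = (-65 + 325) / 10 = 260 / 10 = 26
(The negative root is discarded since n must be a positive integer.)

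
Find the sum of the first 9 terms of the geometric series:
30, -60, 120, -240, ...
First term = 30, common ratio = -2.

Sₙ = a(1 - rⁿ) / (1 - r)
S_9 = 30(1 - (-2)^9) / (1 - (-2))
S_9 = 30(1 - (-512)) / (3)
S_9 = 5130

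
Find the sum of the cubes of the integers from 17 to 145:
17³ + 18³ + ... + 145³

Use ∑_{k=1}^{n} k³ = [n(n+1)/2]², then subtract the first 16 terms.
∑_{k=1}^{145} k³ = [145×146/2]² = 10585² = 112042225
∑_{k=1}^{16} k³ = [16×17/2]² = 136² = 18496
∑_{k=17}^{145} k³ = 112042225 - 18496 = 112023729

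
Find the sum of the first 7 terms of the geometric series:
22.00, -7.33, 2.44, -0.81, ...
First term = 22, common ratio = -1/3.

Sₙ = a(1 - rⁿ) / (1 - r)
S_7 = 22(1 - (-1/3)^7) / (1 - (-1/3))
S_7 = 22(1 - (-1/2187)) / (4/3)
S_7 = 12034/729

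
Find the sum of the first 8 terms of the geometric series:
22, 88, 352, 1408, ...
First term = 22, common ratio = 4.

Sₙ = a(1 - rⁿ) / (1 - r)
S_8 = 22(1 - 4^8) / (1 - 4)
S_8 = 22(1 - 65536) / (-3)
S_8 = 480590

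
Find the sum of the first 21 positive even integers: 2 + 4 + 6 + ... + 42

Sum of first n even numbers = n(n+1)
= 21×22
= 462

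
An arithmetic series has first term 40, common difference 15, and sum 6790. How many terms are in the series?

Using S = n/2 × [2a + (n-1)d]
6790 = n/2 × [2(40) + (n-1)(15)]
6790 = n/2 × [80 + 15n - 15]
13580 = n × [65 + 15n]
15n² + (65)n - 13580 = 0
Discriminant: Δ = (65)² - 4(15)(-13580) = 4225 + 814800 = 819025
√Δ = 905
n = [-(65) + √Δ] / (2·15) = (-65 + 905) / 30 = 840 / 30 = 28
(The negative root is discarded since n must be a positive integer.)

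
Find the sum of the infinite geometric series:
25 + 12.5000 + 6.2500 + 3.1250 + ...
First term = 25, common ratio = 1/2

For |r| < 1, S = a / (1 - r)
S = 25 / (1 - (1/2))
S = 25 / (1/2)
S = 50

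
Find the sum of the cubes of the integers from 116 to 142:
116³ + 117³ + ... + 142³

Use ∑_{k=1}^{n} k³ = [n(n+1)/2]², then subtract the first 115 terms.
∑_{k=1}^{142} k³ = [142×143/2]² = 10153² = 103083409
∑_{k=1}^{115} k³ = [115×116/2]² = 6670² = 44488900
∑_{k=116}^{142} k³ = 103083409 - 44488900 = 58594509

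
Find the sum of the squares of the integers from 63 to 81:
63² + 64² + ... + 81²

Use ∑_{k=1}^{n} k² = n(n+1)(2n+1)/6, then subtract the first 62 terms.
∑_{k=1}^{81} k² = 81×82×163/6 = 180441
∑_{k=1}^{62} k² = 62×63×125/6 = 81375
∑_{k=63}^{81} k² = 180441 - 81375 = 99066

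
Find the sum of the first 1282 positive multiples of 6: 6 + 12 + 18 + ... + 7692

Factor out 6: = 6(1 + 2 + ... + 1282) = 6 × n(n+1)/2
= 6 × 1282×1283/2
= 6 × 822403
= 4934418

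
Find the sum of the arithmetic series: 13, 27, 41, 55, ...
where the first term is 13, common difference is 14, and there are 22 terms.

Sₙ = n/2 × (first + last)
Last term = a + (n-1)d = 13 + (22-1)×14 = 307
S_22 = 22/2 × (13 + 307)
S_22 = 22/2 × 320 = 3520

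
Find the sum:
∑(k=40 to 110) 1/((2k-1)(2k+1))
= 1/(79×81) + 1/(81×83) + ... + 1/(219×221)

Partial fractions: 1/((2k-1)(2k+1)) = (1/2)[1/(2k-1) - 1/(2k+1)]
The series telescopes:
= (1/2)[1/79 - 1/221]
= 71/17459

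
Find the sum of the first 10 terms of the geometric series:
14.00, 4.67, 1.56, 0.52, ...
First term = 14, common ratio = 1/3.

Sₙ = a(1 - rⁿ) / (1 - r)
S_10 = 14(1 - (1/3)^10) / (1 - (1/3))
S_10 = 14(1 - (1/59049)) / (2/3)
S_10 = 413336/19683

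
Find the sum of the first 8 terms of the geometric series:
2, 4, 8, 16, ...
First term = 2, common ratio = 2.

Sₙ = a(1 - rⁿ) / (1 - r)
S_8 = 2(1 - 2^8) / (1 - 2)
S_8 = 2(1 - 256) / (-1)
S_8 = 510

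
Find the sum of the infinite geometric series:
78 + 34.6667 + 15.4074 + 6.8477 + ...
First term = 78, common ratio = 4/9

For |r| < 1, S = a / (1 - r)
S = 78 / (1 - (4/9))
S = 78 / (5/9)
S = 702/5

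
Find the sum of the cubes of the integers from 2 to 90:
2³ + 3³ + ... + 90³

Use ∑_{k=1}^{n} k³ = [n(n+1)/2]², then subtract the first 1 terms.
∑_{k=1}^{90} k³ = [90×91/2]² = 4095² = 16769025
∑_{k=1}^{1} k³ = [1×2/2]² = 1² = 1
∑_{k=2}^{90} k³ = 16769025 - 1 = 16769024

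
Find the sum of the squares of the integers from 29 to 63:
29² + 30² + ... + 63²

Use ∑_{k=1}^{n} k² = n(n+1)(2n+1)/6, then subtract the first 28 terms.
∑_{k=1}^{63} k² = 63×64×127/6 = 85344
∑_{k=1}^{28} k² = 28×29×57/6 = 7714
∑_{k=29}^{63} k² = 85344 - 7714 = 77630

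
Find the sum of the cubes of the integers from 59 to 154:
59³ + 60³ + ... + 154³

Use ∑_{k=1}^{n} k³ = [n(n+1)/2]², then subtract the first 58 terms.
∑_{k=1}^{154} k³ = [154×155/2]² = 11935² = 142444225
∑_{k=1}^{58} k³ = [58×59/2]² = 1711² = 2927521
∑_{k=59}^{154} k³ = 142444225 - 2927521 = 139516704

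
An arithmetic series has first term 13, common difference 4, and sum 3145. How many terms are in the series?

Using S = n/2 × [2a + (n-1)d]
3145 = n/2 × [2(13) + (n-1)(4)]
3145 = n/2 × [26 + 4n - 4]
6290 = n × [22 + 4n]
4n² + (22)n - 6290 = 0
Discriminant: Δ = (22)² - 4(4)(-6290) = 484 + 100640 = 101124
√Δ = 318
n = [-(22) + √Δ] / (2·4) = (-22 + 318) / 8 = 296 / 8 = 37
(The negative root is discarded since n must be a positive integer.)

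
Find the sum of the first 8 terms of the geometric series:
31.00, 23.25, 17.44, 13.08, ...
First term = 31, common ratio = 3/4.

Sₙ = a(1 - rⁿ) / (1 - r)
S_8 = 31(1 - (3/4)^8) / (1 - (3/4))
S_8 = 31(1 - (6561/65536)) / (1/4)
S_8 = 1828225/16384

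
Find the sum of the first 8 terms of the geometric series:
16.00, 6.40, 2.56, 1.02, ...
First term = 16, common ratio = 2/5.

Sₙ = a(1 - rⁿ) / (1 - r)
S_8 = 16(1 - (2/5)^8) / (1 - (2/5))
S_8 = 16(1 - (256/390625)) / (3/5)
S_8 = 2081968/78125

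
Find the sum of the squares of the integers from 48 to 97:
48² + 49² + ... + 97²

Use ∑_{k=1}^{n} k² = n(n+1)(2n+1)/6, then subtract the first 47 terms.
∑_{k=1}^{97} k² = 97×98×195/6 = 308945
∑_{k=1}^{47} k² = 47×48×95/6 = 35720
∑_{k=48}^{97} k² = 308945 - 35720 = 273225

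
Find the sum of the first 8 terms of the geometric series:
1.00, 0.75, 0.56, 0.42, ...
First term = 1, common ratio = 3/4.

Sₙ = a(1 - rⁿ) / (1 - r)
S_8 = 1(1 - (3/4)^8) / (1 - (3/4))
S_8 = 1(1 - (6561/65536)) / (1/4)
S_8 = 58975/16384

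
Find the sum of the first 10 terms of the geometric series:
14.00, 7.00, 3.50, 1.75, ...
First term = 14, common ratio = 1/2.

Sₙ = a(1 - rⁿ) / (1 - r)
S_10 = 14(1 - (1/2)^10) / (1 - (1/2))
S_10 = 14(1 - (1/1024)) / (1/2)
S_10 = 7161/256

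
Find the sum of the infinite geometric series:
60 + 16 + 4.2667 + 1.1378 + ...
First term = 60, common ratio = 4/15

For |r| < 1, S = a / (1 - r)
S = 60 / (1 - (4/15))
S = 60 / (11/15)
S = 900/11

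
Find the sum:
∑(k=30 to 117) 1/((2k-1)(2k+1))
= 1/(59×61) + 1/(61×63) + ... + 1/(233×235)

Partial fractions: 1/((2k-1)(2k+1)) = (1/2)[1/(2k-1) - 1/(2k+1)]
The series telescopes:
= (1/2)[1/59 - 1/235]
= 88/13865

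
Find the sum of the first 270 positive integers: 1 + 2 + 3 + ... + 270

Formula: ∑k = n(n+1)/2
= 270×271/2
= 73170/2
= 36585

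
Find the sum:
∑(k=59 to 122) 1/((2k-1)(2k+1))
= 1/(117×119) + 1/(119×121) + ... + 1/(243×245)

Partial fractions: 1/((2k-1)(2k+1)) = (1/2)[1/(2k-1) - 1/(2k+1)]
The series telescopes:
= (1/2)[1/117 - 1/245]
= 64/28665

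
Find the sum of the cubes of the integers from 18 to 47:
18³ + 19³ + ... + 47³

Use ∑_{k=1}^{n} k³ = [n(n+1)/2]², then subtract the first 17 terms.
∑_{k=1}^{47} k³ = [47×48/2]² = 1128² = 1272384
∑_{k=1}^{17} k³ = [17×18/2]² = 153² = 23409
∑_{k=18}^{47} k³ = 1272384 - 23409 = 1248975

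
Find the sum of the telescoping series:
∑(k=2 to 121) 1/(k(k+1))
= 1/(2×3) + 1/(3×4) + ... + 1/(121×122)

Partial fractions: 1/(k(k+1)) = 1/k - 1/(k+1)
The series telescopes:
= (1/2 - 1/3) + (1/3 - 1/4) + ... + (1/121 - 1/122)
= 1/2 - 1/122
= 30/61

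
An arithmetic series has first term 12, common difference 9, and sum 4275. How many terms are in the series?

Using S = n/2 × [2a + (n-1)d]
4275 = n/2 × [2(12) + (n-1)(9)]
4275 = n/2 × [24 + 9n - 9]
8550 = n × [15 + 9n]
9n² + (15)n - 8550 = 0
Discriminant: Δ = (15)² - 4(9)(-8550) = 225 + 307800 = 308025
√Δ = 555
n = [-(15) + √Δ] / (2·9) = (-15 + 555) / 18 = 540 / 18 = 30
(The negative root is discarded since n must be a positive integer.)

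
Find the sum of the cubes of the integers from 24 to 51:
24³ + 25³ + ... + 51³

Use ∑_{k=1}^{n} k³ = [n(n+1)/2]², then subtract the first 23 terms.
∑_{k=1}^{51} k³ = [51×52/2]² = 1326² = 1758276
∑_{k=1}^{23} k³ = [23×24/2]² = 276² = 76176
∑_{k=24}^{51} k³ = 1758276 - 76176 = 1682100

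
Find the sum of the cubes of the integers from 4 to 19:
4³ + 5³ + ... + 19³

Use ∑_{k=1}^{n} k³ = [n(n+1)/2]², then subtract the first 3 terms.
∑_{k=1}^{19} k³ = [19×20/2]² = 190² = 36100
∑_{k=1}^{3} k³ = [3×4/2]² = 6² = 36
∑_{k=4}^{19} k³ = 36100 - 36 = 36064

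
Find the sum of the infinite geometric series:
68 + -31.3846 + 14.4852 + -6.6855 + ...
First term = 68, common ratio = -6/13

For |r| < 1, S = a / (1 - r)
S = 68 / (1 - (-6/13))
S = 68 / (19/13)
S = 884/19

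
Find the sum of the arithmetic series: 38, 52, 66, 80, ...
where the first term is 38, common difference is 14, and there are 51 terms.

Sₙ = n/2 × (first + last)
Last term = a + (n-1)d = 38 + (51-1)×14 = 738
S_51 = 51/2 × (38 + 738)
S_51 = 51/2 × 776 = 19788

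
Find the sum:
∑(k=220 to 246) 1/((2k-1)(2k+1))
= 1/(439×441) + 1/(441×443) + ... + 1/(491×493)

Partial fractions: 1/((2k-1)(2k+1)) = (1/2)[1/(2k-1) - 1/(2k+1)]
The series telescopes:
= (1/2)[1/439 - 1/493]
= 27/216427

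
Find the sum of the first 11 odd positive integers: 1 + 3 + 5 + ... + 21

Sum of first n odd numbers = n²
= 11²
= 121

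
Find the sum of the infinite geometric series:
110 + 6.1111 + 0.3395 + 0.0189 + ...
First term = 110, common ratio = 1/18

For |r| < 1, S = a / (1 - r)
S = 110 / (1 - (1/18))
S = 110 / (17/18)
S = 1980/17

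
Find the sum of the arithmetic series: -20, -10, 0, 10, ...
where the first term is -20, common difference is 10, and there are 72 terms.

Sₙ = n/2 × (first + last)
Last term = a + (n-1)d = -20 + (72-1)×10 = 690
S_72 = 72/2 × (-20 + 690)
S_72 = 72/2 × 670 = 24120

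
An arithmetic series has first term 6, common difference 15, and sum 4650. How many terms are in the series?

Using S = n/2 × [2a + (n-1)d]
4650 = n/2 × [2(6) + (n-1)(15)]
4650 = n/2 × [12 + 15n - 15]
9300 = n × [-3 + 15n]
15n² + (-3)n - 9300 = 0
Discriminant: Δ = (-3)² - 4(15)(-9300) = 9 + 558000 = 558009
√Δ = 747
n = [-(-3) + √Δ] / (2·15) = (3 + 747) / 30 = 750 / 30 = 25
(The negative root is discarded since n must be a positive integer.)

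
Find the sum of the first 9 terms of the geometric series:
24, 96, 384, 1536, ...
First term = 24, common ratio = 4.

Sₙ = a(1 - rⁿ) / (1 - r)
S_9 = 24(1 - 4^9) / (1 - 4)
S_9 = 24(1 - 262144) / (-3)
S_9 = 2097144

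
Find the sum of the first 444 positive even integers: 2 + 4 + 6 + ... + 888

Sum of first n even numbers = n(n+1)
= 444×445
= 197580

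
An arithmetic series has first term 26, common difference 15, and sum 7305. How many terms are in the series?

Using S = n/2 × [2a + (n-1)d]
7305 = n/2 × [2(26) + (n-1)(15)]
7305 = n/2 × [52 + 15n - 15]
14610 = n × [37 + 15n]
15n² + (37)n - 14610 = 0
Discriminant: Δ = (37)² - 4(15)(-14610) = 1369 + 876600 = 877969
√Δ = 937
n = [-(37) + √Δ] / (2·15) = (-37 + 937) / 30 = 900 / 30 = 30
(The negative root is discarded since n must be a positive integer.)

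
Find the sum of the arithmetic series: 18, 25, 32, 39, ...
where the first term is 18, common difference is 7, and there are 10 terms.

Sₙ = n/2 × (first + last)
Last term = a + (n-1)d = 18 + (10-1)×7 = 81
S_10 = 10/2 × (18 + 81)
S_10 = 10/2 × 99 = 495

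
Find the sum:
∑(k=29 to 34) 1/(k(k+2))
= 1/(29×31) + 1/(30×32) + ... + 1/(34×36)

Partial fractions: 1/(k(k+2)) = (1/2)[1/k - 1/(k+2)]
Telescoping leaves the first two and last two terms:
= (1/2)[1/29 + 1/30 - 1/35 - 1/36]
= 419/73080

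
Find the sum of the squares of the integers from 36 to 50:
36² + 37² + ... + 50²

Use ∑_{k=1}^{n} k² = n(n+1)(2n+1)/6, then subtract the first 35 terms.
∑_{k=1}^{50} k² = 50×51×101/6 = 42925
∑_{k=1}^{35} k² = 35×36×71/6 = 14910
∑_{k=36}^{50} k² = 42925 - 14910 = 28015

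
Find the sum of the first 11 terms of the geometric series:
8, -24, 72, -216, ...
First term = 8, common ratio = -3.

Sₙ = a(1 - rⁿ) / (1 - r)
S_11 = 8(1 - (-3)^11) / (1 - (-3))
S_11 = 8(1 - (-177147)) / (4)
S_11 = 354296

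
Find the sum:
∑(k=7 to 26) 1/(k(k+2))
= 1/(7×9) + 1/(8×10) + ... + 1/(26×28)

Partial fractions: 1/(k(k+2)) = (1/2)[1/k - 1/(k+2)]
Telescoping leaves the first two and last two terms:
= (1/2)[1/7 + 1/8 - 1/27 - 1/28]
= 295/3024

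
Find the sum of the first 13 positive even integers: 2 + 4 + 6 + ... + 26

Sum of first n even numbers = n(n+1)
= 13×14
= 182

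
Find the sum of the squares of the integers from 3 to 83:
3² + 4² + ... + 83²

Use ∑_{k=1}^{n} k² = n(n+1)(2n+1)/6, then subtract the first 2 terms.
∑_{k=1}^{83} k² = 83×84×167/6 = 194054
∑_{k=1}^{2} k² = 2×3×5/6 = 5
∑_{k=3}^{83} k² = 194054 - 5 = 194049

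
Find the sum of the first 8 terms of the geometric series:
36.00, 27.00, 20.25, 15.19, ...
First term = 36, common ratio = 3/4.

Sₙ = a(1 - rⁿ) / (1 - r)
S_8 = 36(1 - (3/4)^8) / (1 - (3/4))
S_8 = 36(1 - (6561/65536)) / (1/4)
S_8 = 530775/4096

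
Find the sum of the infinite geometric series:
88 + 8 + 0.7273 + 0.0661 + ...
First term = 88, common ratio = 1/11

For |r| < 1, S = a / (1 - r)
S = 88 / (1 - (1/11))
S = 88 / (10/11)
S = 484/5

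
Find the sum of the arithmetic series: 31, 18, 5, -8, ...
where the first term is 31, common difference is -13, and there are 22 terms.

Sₙ = n/2 × (first + last)
Last term = a + (n-1)d = 31 + (22-1)×(-13) = -242
S_22 = 22/2 × (31 + (-242))
S_22 = 22/2 × (-211) = -2321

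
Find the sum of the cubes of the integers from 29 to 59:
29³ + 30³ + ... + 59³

Use ∑_{k=1}^{n} k³ = [n(n+1)/2]², then subtract the first 28 terms.
∑_{k=1}^{59} k³ = [59×60/2]² = 1770² = 3132900
∑_{k=1}^{28} k³ = [28×29/2]² = 406² = 164836
∑_{k=29}^{59} k³ = 3132900 - 164836 = 2968064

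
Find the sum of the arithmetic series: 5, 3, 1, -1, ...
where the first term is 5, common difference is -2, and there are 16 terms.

Sₙ = n/2 × (first + last)
Last term = a + (n-1)d = 5 + (16-1)×(-2) = -25
S_16 = 16/2 × (5 + (-25))
S_16 = 16/2 × (-20) = -160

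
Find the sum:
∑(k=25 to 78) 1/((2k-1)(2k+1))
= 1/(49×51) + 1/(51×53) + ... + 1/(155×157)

Partial fractions: 1/((2k-1)(2k+1)) = (1/2)[1/(2k-1) - 1/(2k+1)]
The series telescopes:
= (1/2)[1/49 - 1/157]
= 54/7693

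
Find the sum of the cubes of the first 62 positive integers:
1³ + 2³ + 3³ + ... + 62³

Formula: ∑k³ = [n(n+1)/2]²
= [62×63/2]²
= 1953²
= 3814209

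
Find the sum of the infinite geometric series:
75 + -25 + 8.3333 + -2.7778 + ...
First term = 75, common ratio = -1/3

For |r| < 1, S = a / (1 - r)
S = 75 / (1 - (-1/3))
S = 75 / (4/3)
S = 225/4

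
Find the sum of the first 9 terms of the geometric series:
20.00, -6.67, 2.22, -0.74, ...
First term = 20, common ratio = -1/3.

Sₙ = a(1 - rⁿ) / (1 - r)
S_9 = 20(1 - (-1/3)^9) / (1 - (-1/3))
S_9 = 20(1 - (-1/19683)) / (4/3)
S_9 = 98420/6561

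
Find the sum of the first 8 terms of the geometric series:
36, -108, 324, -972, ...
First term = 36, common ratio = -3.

Sₙ = a(1 - rⁿ) / (1 - r)
S_8 = 36(1 - (-3)^8) / (1 - (-3))
S_8 = 36(1 - 6561) / (4)
S_8 = -59040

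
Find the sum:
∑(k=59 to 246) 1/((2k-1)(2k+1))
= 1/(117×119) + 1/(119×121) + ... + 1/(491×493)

Partial fractions: 1/((2k-1)(2k+1)) = (1/2)[1/(2k-1) - 1/(2k+1)]
The series telescopes:
= (1/2)[1/117 - 1/493]
= 188/57681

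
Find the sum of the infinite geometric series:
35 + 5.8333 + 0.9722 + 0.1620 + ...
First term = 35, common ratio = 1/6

For |r| < 1, S = a / (1 - r)
S = 35 / (1 - (1/6))
S = 35 / (5/6)
S = 42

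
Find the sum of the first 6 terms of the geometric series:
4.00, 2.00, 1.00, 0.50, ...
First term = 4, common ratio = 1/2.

Sₙ = a(1 - rⁿ) / (1 - r)
S_6 = 4(1 - (1/2)^6) / (1 - (1/2))
S_6 = 4(1 - (1/64)) / (1/2)
S_6 = 63/8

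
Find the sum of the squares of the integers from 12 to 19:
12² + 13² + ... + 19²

Use ∑_{k=1}^{n} k² = n(n+1)(2n+1)/6, then subtract the first 11 terms.
∑_{k=1}^{19} k² = 19×20×39/6 = 2470
∑_{k=1}^{11} k² = 11×12×23/6 = 506
∑_{k=12}^{19} k² = 2470 - 506 = 1964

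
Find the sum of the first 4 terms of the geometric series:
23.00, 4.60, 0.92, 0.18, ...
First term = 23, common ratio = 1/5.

Sₙ = a(1 - rⁿ) / (1 - r)
S_4 = 23(1 - (1/5)^4) / (1 - (1/5))
S_4 = 23(1 - (1/625)) / (4/5)
S_4 = 3588/125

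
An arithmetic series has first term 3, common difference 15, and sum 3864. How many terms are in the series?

Using S = n/2 × [2a + (n-1)d]
3864 = n/2 × [2(3) + (n-1)(15)]
3864 = n/2 × [6 + 15n - 15]
7728 = n × [-9 + 15n]
15n² + (-9)n - 7728 = 0
Discriminant: Δ = (-9)² - 4(15)(-7728) = 81 + 463680 = 463761
√Δ = 681
n = [-(-9) + √Δ] / (2·15) = (9 + 681) / 30 = 690 / 30 = 23
(The negative root is discarded since n must be a positive integer.)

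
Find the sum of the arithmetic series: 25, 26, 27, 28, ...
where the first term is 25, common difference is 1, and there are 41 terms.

Sₙ = n/2 × (first + last)
Last term = a + (n-1)d = 25 + (41-1)×1 = 65
S_41 = 41/2 × (25 + 65)
S_41 = 41/2 × 90 = 1845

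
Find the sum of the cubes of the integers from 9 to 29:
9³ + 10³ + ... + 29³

Use ∑_{k=1}^{n} k³ = [n(n+1)/2]², then subtract the first 8 terms.
∑_{k=1}^{29} k³ = [29×30/2]² = 435² = 189225
∑_{k=1}^{8} k³ = [8×9/2]² = 36² = 1296
∑_{k=9}^{29} k³ = 189225 - 1296 = 187929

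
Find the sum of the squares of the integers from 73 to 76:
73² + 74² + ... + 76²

Use ∑_{k=1}^{n} k² = n(n+1)(2n+1)/6, then subtract the first 72 terms.
∑_{k=1}^{76} k² = 76×77×153/6 = 149226
∑_{k=1}^{72} k² = 72×73×145/6 = 127020
∑_{k=73}^{76} k² = 149226 - 127020 = 22206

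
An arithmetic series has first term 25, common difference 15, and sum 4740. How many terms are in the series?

Using S = n/2 × [2a + (n-1)d]
4740 = n/2 × [2(25) + (n-1)(15)]
4740 = n/2 × [50 + 15n - 15]
9480 = n × [35 + 15n]
15n² + (35)n - 9480 = 0
Discriminant: Δ = (35)² - 4(15)(-9480) = 1225 + 568800 = 570025
√Δ = 755
n = [-(35) + √Δ] / (2·15) = (-35 + 755) / 30 = 720 / 30 = 24
(The negative root is discarded since n must be a positive integer.)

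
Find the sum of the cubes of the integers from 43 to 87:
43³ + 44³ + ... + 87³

Use ∑_{k=1}^{n} k³ = [n(n+1)/2]², then subtract the first 42 terms.
∑_{k=1}^{87} k³ = [87×88/2]² = 3828² = 14653584
∑_{k=1}^{42} k³ = [42×43/2]² = 903² = 815409
∑_{k=43}^{87} k³ = 14653584 - 815409 = 13838175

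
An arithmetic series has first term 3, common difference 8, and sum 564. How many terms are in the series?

Using S = n/2 × [2a + (n-1)d]
564 = n/2 × [2(3) + (n-1)(8)]
564 = n/2 × [6 + 8n - 8]
1128 = n × [-2 + 8n]
8n² + (-2)n - 1128 = 0
Discriminant: Δ = (-2)² - 4(8)(-1128) = 4 + 36096 = 36100
√Δ = 190
n = [-(-2) + √Δ] / (2·8) = (2 + 190) / 16 = 192 / 16 = 12
(The negative root is discarded since n must be a positive integer.)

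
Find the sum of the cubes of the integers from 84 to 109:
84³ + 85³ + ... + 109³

Use ∑_{k=1}^{n} k³ = [n(n+1)/2]², then subtract the first 83 terms.
∑_{k=1}^{109} k³ = [109×110/2]² = 5995² = 35940025
∑_{k=1}^{83} k³ = [83×84/2]² = 3486² = 12152196
∑_{k=84}^{109} k³ = 35940025 - 12152196 = 23787829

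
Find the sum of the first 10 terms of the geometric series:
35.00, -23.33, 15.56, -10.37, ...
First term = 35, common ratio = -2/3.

Sₙ = a(1 - rⁿ) / (1 - r)
S_10 = 35(1 - (-2/3)^10) / (1 - (-2/3))
S_10 = 35(1 - (1024/59049)) / (5/3)
S_10 = 406175/19683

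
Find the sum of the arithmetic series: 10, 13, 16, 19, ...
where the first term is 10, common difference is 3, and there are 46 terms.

Sₙ = n/2 × (first + last)
Last term = a + (n-1)d = 10 + (46-1)×3 = 145
S_46 = 46/2 × (10 + 145)
S_46 = 46/2 × 155 = 3565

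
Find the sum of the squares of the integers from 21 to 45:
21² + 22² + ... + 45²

Use ∑_{k=1}^{n} k² = n(n+1)(2n+1)/6, then subtract the first 20 terms.
∑_{k=1}^{45} k² = 45×46×91/6 = 31395
∑_{k=1}^{20} k² = 20×21×41/6 = 2870
∑_{k=21}^{45} k² = 31395 - 2870 = 28525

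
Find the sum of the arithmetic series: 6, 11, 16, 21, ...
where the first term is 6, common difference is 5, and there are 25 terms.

Sₙ = n/2 × (first + last)
Last term = a + (n-1)d = 6 + (25-1)×5 = 126
S_25 = 25/2 × (6 + 126)
S_25 = 25/2 × 132 = 1650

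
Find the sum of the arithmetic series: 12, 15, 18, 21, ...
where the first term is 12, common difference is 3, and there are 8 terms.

Sₙ = n/2 × (first + last)
Last term = a + (n-1)d = 12 + (8-1)×3 = 33
S_8 = 8/2 × (12 + 33)
S_8 = 8/2 × 45 = 180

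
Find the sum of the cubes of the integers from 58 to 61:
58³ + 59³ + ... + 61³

Use ∑_{k=1}^{n} k³ = [n(n+1)/2]², then subtract the first 57 terms.
∑_{k=1}^{61} k³ = [61×62/2]² = 1891² = 3575881
∑_{k=1}^{57} k³ = [57×58/2]² = 1653² = 2732409
∑_{k=58}^{61} k³ = 3575881 - 2732409 = 843472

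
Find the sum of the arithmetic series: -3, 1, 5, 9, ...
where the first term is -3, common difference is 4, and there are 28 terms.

Sₙ = n/2 × (first + last)
Last term = a + (n-1)d = -3 + (28-1)×4 = 105
S_28 = 28/2 × (-3 + 105)
S_28 = 28/2 × 102 = 1428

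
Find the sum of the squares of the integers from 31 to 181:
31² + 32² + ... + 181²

Use ∑_{k=1}^{n} k² = n(n+1)(2n+1)/6, then subtract the first 30 terms.
∑_{k=1}^{181} k² = 181×182×363/6 = 1992991
∑_{k=1}^{30} k² = 30×31×61/6 = 9455
∑_{k=31}^{181} k² = 1992991 - 9455 = 1983536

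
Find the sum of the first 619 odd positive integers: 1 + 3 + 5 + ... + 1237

Sum of first n odd numbers = n²
= 619²
= 383161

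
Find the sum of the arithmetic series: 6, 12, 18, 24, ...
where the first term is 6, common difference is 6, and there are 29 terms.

Sₙ = n/2 × (first + last)
Last term = a + (n-1)d = 6 + (29-1)×6 = 174
S_29 = 29/2 × (6 + 174)
S_29 = 29/2 × 180 = 2610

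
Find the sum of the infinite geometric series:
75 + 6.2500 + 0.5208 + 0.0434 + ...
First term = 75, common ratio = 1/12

For |r| < 1, S = a / (1 - r)
S = 75 / (1 - (1/12))
S = 75 / (11/12)
S = 900/11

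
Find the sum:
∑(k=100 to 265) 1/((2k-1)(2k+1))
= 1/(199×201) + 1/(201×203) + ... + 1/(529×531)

Partial fractions: 1/((2k-1)(2k+1)) = (1/2)[1/(2k-1) - 1/(2k+1)]
The series telescopes:
= (1/2)[1/199 - 1/531]
= 166/105669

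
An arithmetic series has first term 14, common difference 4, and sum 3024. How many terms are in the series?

Using S = n/2 × [2a + (n-1)d]
3024 = n/2 × [2(14) + (n-1)(4)]
3024 = n/2 × [28 + 4n - 4]
6048 = n × [24 + 4n]
4n² + (24)n - 6048 = 0
Discriminant: Δ = (24)² - 4(4)(-6048) = 576 + 96768 = 97344
√Δ = 312
n = [-(24) + √Δ] / (2·4) = (-24 + 312) / 8 = 288 / 8 = 36
(The negative root is discarded since n must be a positive integer.)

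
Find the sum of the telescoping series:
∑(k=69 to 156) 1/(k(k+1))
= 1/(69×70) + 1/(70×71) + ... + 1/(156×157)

Partial fractions: 1/(k(k+1)) = 1/k - 1/(k+1)
The series telescopes:
= (1/69 - 1/70) + (1/70 - 1/71) + ... + (1/156 - 1/157)
= 1/69 - 1/157
= 88/10833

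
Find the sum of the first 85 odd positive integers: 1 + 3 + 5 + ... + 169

Sum of first n odd numbers = n²
= 85²
= 7225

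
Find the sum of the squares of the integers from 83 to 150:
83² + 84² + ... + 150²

Use ∑_{k=1}^{n} k² = n(n+1)(2n+1)/6, then subtract the first 82 terms.
∑_{k=1}^{150} k² = 150×151×301/6 = 1136275
∑_{k=1}^{82} k² = 82×83×165/6 = 187165
∑_{k=83}^{150} k² = 1136275 - 187165 = 949110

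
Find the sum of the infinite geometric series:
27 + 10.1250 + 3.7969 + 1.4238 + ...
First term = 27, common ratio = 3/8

For |r| < 1, S = a / (1 - r)
S = 27 / (1 - (3/8))
S = 27 / (5/8)
S = 216/5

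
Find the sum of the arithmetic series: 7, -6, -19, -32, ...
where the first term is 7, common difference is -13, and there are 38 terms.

Sₙ = n/2 × (first + last)
Last term = a + (n-1)d = 7 + (38-1)×(-13) = -474
S_38 = 38/2 × (7 + (-474))
S_38 = 38/2 × (-467) = -8873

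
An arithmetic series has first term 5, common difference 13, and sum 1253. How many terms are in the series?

Using S = n/2 × [2a + (n-1)d]
1253 = n/2 × [2(5) + (n-1)(13)]
1253 = n/2 × [10 + 13n - 13]
2506 = n × [-3 + 13n]
13n² + (-3)n - 2506 = 0
Discriminant: Δ = (-3)² - 4(13)(-2506) = 9 + 130312 = 130321
√Δ = 361
n = [-(-3) + √Δ] / (2·13) = (3 + 361) / 26 = 364 / 26 = 14
(The negative root is discarded since n must be a positive integer.)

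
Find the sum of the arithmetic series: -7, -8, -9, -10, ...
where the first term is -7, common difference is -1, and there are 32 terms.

Sₙ = n/2 × (first + last)
Last term = a + (n-1)d = -7 + (32-1)×(-1) = -38
S_32 = 32/2 × (-7 + (-38))
S_32 = 32/2 × (-45) = -720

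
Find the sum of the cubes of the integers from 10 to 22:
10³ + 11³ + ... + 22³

Use ∑_{k=1}^{n} k³ = [n(n+1)/2]², then subtract the first 9 terms.
∑_{k=1}^{22} k³ = [22×23/2]² = 253² = 64009
∑_{k=1}^{9} k³ = [9×10/2]² = 45² = 2025
∑_{k=10}^{22} k³ = 64009 - 2025 = 61984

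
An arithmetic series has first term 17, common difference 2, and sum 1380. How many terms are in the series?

Using S = n/2 × [2a + (n-1)d]
1380 = n/2 × [2(17) + (n-1)(2)]
1380 = n/2 × [34 + 2n - 2]
2760 = n × [32 + 2n]
2n² + (32)n - 2760 = 0
Discriminant: Δ = (32)² - 4(2)(-2760) = 1024 + 22080 = 23104
√Δ = 152
n = [-(32) + √Δ] / (2·2) = (-32 + 152) / 4 = 120 / 4 = 30
(The negative root is discarded since n must be a positive integer.)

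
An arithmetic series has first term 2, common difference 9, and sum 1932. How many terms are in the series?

Using S = n/2 × [2a + (n-1)d]
1932 = n/2 × [2(2) + (n-1)(9)]
1932 = n/2 × [4 + 9n - 9]
3864 = n × [-5 + 9n]
9n² + (-5)n - 3864 = 0
Discriminant: Δ = (-5)² - 4(9)(-3864) = 25 + 139104 = 139129
√Δ = 373
n = [-(-5) + √Δ] / (2·9) = (5 + 373) / 18 = 378 / 18 = 21
(The negative root is discarded since n must be a positive integer.)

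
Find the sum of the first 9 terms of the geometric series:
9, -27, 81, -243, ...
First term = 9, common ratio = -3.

Sₙ = a(1 - rⁿ) / (1 - r)
S_9 = 9(1 - (-3)^9) / (1 - (-3))
S_9 = 9(1 - (-19683)) / (4)
S_9 = 44289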